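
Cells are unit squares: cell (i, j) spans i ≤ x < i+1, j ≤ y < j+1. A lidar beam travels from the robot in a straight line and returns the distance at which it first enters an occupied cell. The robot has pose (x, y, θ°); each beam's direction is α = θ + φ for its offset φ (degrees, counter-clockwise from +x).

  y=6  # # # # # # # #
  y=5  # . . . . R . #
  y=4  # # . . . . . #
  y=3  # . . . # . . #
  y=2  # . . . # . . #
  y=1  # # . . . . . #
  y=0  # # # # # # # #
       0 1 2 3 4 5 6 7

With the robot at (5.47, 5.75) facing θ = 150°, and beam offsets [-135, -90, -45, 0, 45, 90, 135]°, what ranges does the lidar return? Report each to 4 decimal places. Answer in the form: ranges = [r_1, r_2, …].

ranges = [0.9659, 0.2887, 0.2588, 0.5000, 3.5924, 2.0207, 4.9176]

beam 1: φ=-135°, α=15°
  d=(0.9659,0.2588)  start (5,5)  tX=0.5487 tY=0.9659  stride 1/|dx|=1.0353 1/|dy|=3.8637
    cross x-line → (6,5), t=0.5487
    cross y-line → (6,6), t=0.9659 (wall)
  → r_1 = 0.9659
beam 2: φ=-90°, α=60°
  d=(0.5000,0.8660)  start (5,5)  tX=1.0600 tY=0.2887  stride 1/|dx|=2.0000 1/|dy|=1.1547
    cross y-line → (5,6), t=0.2887 (wall)
  → r_2 = 0.2887
beam 3: φ=-45°, α=105°
  d=(-0.2588,0.9659)  start (5,5)  tX=1.8159 tY=0.2588  stride 1/|dx|=3.8637 1/|dy|=1.0353
    cross y-line → (5,6), t=0.2588 (wall)
  → r_3 = 0.2588
beam 4: φ=0°, α=150°
  d=(-0.8660,0.5000)  start (5,5)  tX=0.5427 tY=0.5000  stride 1/|dx|=1.1547 1/|dy|=2.0000
    cross y-line → (5,6), t=0.5000 (wall)
  → r_4 = 0.5000
beam 5: φ=45°, α=195°
  d=(-0.9659,-0.2588)  start (5,5)  tX=0.4866 tY=2.8978  stride 1/|dx|=1.0353 1/|dy|=3.8637
    cross x-line → (4,5), t=0.4866
    cross x-line → (3,5), t=1.5219
    cross x-line → (2,5), t=2.5571
    cross y-line → (2,4), t=2.8978
    cross x-line → (1,4), t=3.5924 (wall)
  → r_5 = 3.5924
beam 6: φ=90°, α=240°
  d=(-0.5000,-0.8660)  start (5,5)  tX=0.9400 tY=0.8660  stride 1/|dx|=2.0000 1/|dy|=1.1547
    cross y-line → (5,4), t=0.8660
    cross x-line → (4,4), t=0.9400
    cross y-line → (4,3), t=2.0207 (wall)
  → r_6 = 2.0207
beam 7: φ=135°, α=285°
  d=(0.2588,-0.9659)  start (5,5)  tX=2.0478 tY=0.7765  stride 1/|dx|=3.8637 1/|dy|=1.0353
    cross y-line → (5,4), t=0.7765
    cross y-line → (5,3), t=1.8117
    cross x-line → (6,3), t=2.0478
    cross y-line → (6,2), t=2.8470
    cross y-line → (6,1), t=3.8823
    cross y-line → (6,0), t=4.9176 (wall)
  → r_7 = 4.9176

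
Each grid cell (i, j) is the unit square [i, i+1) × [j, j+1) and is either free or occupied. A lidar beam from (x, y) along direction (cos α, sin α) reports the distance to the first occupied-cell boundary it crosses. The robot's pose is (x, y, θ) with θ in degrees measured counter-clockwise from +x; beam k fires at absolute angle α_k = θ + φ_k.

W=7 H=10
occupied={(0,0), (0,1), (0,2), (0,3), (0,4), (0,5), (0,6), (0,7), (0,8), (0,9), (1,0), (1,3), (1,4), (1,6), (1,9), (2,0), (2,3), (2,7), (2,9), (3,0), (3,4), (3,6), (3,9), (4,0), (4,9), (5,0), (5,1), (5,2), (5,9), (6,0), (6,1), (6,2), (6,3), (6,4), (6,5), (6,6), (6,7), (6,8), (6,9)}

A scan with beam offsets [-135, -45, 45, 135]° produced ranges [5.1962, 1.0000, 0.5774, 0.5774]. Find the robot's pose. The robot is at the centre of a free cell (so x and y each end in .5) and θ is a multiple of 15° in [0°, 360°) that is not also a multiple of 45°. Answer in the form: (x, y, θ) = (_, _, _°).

(x, y, θ) = (1.5, 1.5, 165°)

Candidates: 31 free-cell centres × 16 headings = 496 poses. Raycast each; keep the one whose scan matches to 4 dp.
  (3.5, 1.5, 60°): beam 1 = 0.5176 ≠ 5.1962 ✗
  (5.5, 4.5, 150°): beam 1 = 0.5176 ≠ 5.1962 ✗
  (5.5, 7.5, 285°): beam 1 = 3.0000 ≠ 5.1962 ✗
  (4.5, 4.5, 345°): beam 1 = 0.5774 ≠ 5.1962 ✗
  (5.5, 7.5, 210°): beam 1 = 1.5529 ≠ 5.1962 ✗
  …
  (1.5, 1.5, 165°): r_1=5.1962, r_2=1.0000, r_3=0.5774, r_4=0.5774 — all match ✓
Only this pose fits every beam.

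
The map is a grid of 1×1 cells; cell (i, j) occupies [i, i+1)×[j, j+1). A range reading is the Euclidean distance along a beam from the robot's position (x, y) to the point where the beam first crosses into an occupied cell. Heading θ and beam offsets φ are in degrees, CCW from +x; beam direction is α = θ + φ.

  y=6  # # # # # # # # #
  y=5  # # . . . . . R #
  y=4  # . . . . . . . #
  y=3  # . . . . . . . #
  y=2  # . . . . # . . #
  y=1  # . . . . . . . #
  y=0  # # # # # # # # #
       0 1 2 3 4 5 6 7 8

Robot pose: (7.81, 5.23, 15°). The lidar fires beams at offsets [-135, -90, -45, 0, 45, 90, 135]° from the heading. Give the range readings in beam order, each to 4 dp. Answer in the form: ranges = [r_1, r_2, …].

ranges = [3.6200, 0.7341, 0.2194, 0.1967, 0.3800, 0.7972, 1.5400]

beam 1: φ=-135°, α=240°
  d=(-0.5000,-0.8660)  start (7,5)  tX=1.6200 tY=0.2656  stride 1/|dx|=2.0000 1/|dy|=1.1547
    cross y-line → (7,4), t=0.2656
    cross y-line → (7,3), t=1.4203
    cross x-line → (6,3), t=1.6200
    cross y-line → (6,2), t=2.5750
    cross x-line → (5,2), t=3.6200 (wall)
  → r_1 = 3.6200
beam 2: φ=-90°, α=285°
  d=(0.2588,-0.9659)  start (7,5)  tX=0.7341 tY=0.2381  stride 1/|dx|=3.8637 1/|dy|=1.0353
    cross y-line → (7,4), t=0.2381
    cross x-line → (8,4), t=0.7341 (wall)
  → r_2 = 0.7341
beam 3: φ=-45°, α=330°
  d=(0.8660,-0.5000)  start (7,5)  tX=0.2194 tY=0.4600  stride 1/|dx|=1.1547 1/|dy|=2.0000
    cross x-line → (8,5), t=0.2194 (wall)
  → r_3 = 0.2194
beam 4: φ=0°, α=15°
  d=(0.9659,0.2588)  start (7,5)  tX=0.1967 tY=2.9751  stride 1/|dx|=1.0353 1/|dy|=3.8637
    cross x-line → (8,5), t=0.1967 (wall)
  → r_4 = 0.1967
beam 5: φ=45°, α=60°
  d=(0.5000,0.8660)  start (7,5)  tX=0.3800 tY=0.8891  stride 1/|dx|=2.0000 1/|dy|=1.1547
    cross x-line → (8,5), t=0.3800 (wall)
  → r_5 = 0.3800
beam 6: φ=90°, α=105°
  d=(-0.2588,0.9659)  start (7,5)  tX=3.1296 tY=0.7972  stride 1/|dx|=3.8637 1/|dy|=1.0353
    cross y-line → (7,6), t=0.7972 (wall)
  → r_6 = 0.7972
beam 7: φ=135°, α=150°
  d=(-0.8660,0.5000)  start (7,5)  tX=0.9353 tY=1.5400  stride 1/|dx|=1.1547 1/|dy|=2.0000
    cross x-line → (6,5), t=0.9353
    cross y-line → (6,6), t=1.5400 (wall)
  → r_7 = 1.5400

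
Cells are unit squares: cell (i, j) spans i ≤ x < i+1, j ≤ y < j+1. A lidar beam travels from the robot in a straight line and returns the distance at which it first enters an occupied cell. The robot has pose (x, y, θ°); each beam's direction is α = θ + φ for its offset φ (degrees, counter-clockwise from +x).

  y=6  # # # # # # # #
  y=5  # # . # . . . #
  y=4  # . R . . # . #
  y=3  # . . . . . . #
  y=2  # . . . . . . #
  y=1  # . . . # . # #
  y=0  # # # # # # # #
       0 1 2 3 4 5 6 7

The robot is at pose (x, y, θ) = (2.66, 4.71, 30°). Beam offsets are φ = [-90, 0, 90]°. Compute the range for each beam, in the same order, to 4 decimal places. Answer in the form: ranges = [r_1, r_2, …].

ranges = [3.1292, 0.5800, 1.3200]

beam 1: φ=-90°, α=300°
  direction (0.5000, -0.8660); cell (2,4); t to first gridline: x 0.6800, y 0.8198 (then +2.0000 / +1.1547)
    (3,4) via x @ 0.6800
    (3,3) via y @ 0.8198
    (3,2) via y @ 1.9745
    (4,2) via x @ 2.6800
    (4,1) via y @ 3.1292  # hit
  → r_1 = 3.1292
beam 2: φ=0°, α=30°
  direction (0.8660, 0.5000); cell (2,4); t to first gridline: x 0.3926, y 0.5800 (then +1.1547 / +2.0000)
    (3,4) via x @ 0.3926
    (3,5) via y @ 0.5800  # hit
  → r_2 = 0.5800
beam 3: φ=90°, α=120°
  direction (-0.5000, 0.8660); cell (2,4); t to first gridline: x 1.3200, y 0.3349 (then +2.0000 / +1.1547)
    (2,5) via y @ 0.3349
    (1,5) via x @ 1.3200  # hit
  → r_3 = 1.3200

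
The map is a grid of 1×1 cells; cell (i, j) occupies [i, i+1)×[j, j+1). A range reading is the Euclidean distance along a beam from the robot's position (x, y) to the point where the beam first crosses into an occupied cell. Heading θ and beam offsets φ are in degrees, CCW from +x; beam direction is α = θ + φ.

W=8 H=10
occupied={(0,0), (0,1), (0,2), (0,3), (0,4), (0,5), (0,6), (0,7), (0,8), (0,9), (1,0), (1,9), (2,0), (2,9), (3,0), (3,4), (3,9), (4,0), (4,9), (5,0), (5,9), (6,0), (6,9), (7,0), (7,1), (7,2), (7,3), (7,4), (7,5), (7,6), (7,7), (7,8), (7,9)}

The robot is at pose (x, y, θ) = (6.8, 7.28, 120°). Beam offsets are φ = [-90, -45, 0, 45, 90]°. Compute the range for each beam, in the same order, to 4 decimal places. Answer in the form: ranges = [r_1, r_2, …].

ranges = [0.2309, 0.7727, 1.9861, 6.0046, 6.6973]

beam 1: φ=-90°, α=30°
  dir = (cos 30°, sin 30°) = (0.8660, 0.5000); from cell (6,7)
  next x-line at t=0.2309, next y-line at t=1.4400; Δt_x=1.1547, Δt_y=2.0000
    x: enter (7,7) at t=0.2309 ← occupied
  → r_1 = 0.2309
beam 2: φ=-45°, α=75°
  dir = (cos 75°, sin 75°) = (0.2588, 0.9659); from cell (6,7)
  next x-line at t=0.7727, next y-line at t=0.7454; Δt_x=3.8637, Δt_y=1.0353
    y: enter (6,8) at t=0.7454
    x: enter (7,8) at t=0.7727 ← occupied
  → r_2 = 0.7727
beam 3: φ=0°, α=120°
  dir = (cos 120°, sin 120°) = (-0.5000, 0.8660); from cell (6,7)
  next x-line at t=1.6000, next y-line at t=0.8314; Δt_x=2.0000, Δt_y=1.1547
    y: enter (6,8) at t=0.8314
    x: enter (5,8) at t=1.6000
    y: enter (5,9) at t=1.9861 ← occupied
  → r_3 = 1.9861
beam 4: φ=45°, α=165°
  dir = (cos 165°, sin 165°) = (-0.9659, 0.2588); from cell (6,7)
  next x-line at t=0.8282, next y-line at t=2.7819; Δt_x=1.0353, Δt_y=3.8637
    x: enter (5,7) at t=0.8282
    x: enter (4,7) at t=1.8635
    y: enter (4,8) at t=2.7819
    x: enter (3,8) at t=2.8988
    x: enter (2,8) at t=3.9340
    x: enter (1,8) at t=4.9693
    x: enter (0,8) at t=6.0046 ← occupied
  → r_4 = 6.0046
beam 5: φ=90°, α=210°
  dir = (cos 210°, sin 210°) = (-0.8660, -0.5000); from cell (6,7)
  next x-line at t=0.9238, next y-line at t=0.5600; Δt_x=1.1547, Δt_y=2.0000
    y: enter (6,6) at t=0.5600
    x: enter (5,6) at t=0.9238
    x: enter (4,6) at t=2.0785
    y: enter (4,5) at t=2.5600
    x: enter (3,5) at t=3.2332
    x: enter (2,5) at t=4.3879
    y: enter (2,4) at t=4.5600
    x: enter (1,4) at t=5.5426
    y: enter (1,3) at t=6.5600
    x: enter (0,3) at t=6.6973 ← occupied
  → r_5 = 6.6973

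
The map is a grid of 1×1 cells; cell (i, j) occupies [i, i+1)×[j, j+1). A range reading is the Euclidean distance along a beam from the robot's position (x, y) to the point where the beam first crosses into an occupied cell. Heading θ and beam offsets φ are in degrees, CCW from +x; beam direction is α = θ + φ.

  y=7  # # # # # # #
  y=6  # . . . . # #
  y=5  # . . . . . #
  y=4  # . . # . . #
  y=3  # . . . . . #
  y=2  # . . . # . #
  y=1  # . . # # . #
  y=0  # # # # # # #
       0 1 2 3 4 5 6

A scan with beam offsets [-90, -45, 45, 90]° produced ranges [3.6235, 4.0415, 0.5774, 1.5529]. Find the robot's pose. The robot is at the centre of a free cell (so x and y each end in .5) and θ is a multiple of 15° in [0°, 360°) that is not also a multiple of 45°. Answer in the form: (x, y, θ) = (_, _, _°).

Enumerate (i+0.5, j+0.5, θ) over the 25 free cells and 16 admissible headings. For each, cast all 4 beams and compare to the given ranges.
  (4.5, 6.5, 255°): beam 1 = 1.9319 ≠ 3.6235 ✗
  (4.5, 6.5, 210°): beam 1 = 0.5774 ≠ 3.6235 ✗
  (3.5, 6.5, 60°): beam 1 = 2.8868 ≠ 3.6235 ✗
  (5.5, 1.5, 285°): beam 1 = 0.5176 ≠ 3.6235 ✗
  …
  (4.5, 3.5, 255°): r_1=3.6235, r_2=4.0415, r_3=0.5774, r_4=1.5529 — all match ✓
No second candidate reproduces the full scan.

(x, y, θ) = (4.5, 3.5, 255°)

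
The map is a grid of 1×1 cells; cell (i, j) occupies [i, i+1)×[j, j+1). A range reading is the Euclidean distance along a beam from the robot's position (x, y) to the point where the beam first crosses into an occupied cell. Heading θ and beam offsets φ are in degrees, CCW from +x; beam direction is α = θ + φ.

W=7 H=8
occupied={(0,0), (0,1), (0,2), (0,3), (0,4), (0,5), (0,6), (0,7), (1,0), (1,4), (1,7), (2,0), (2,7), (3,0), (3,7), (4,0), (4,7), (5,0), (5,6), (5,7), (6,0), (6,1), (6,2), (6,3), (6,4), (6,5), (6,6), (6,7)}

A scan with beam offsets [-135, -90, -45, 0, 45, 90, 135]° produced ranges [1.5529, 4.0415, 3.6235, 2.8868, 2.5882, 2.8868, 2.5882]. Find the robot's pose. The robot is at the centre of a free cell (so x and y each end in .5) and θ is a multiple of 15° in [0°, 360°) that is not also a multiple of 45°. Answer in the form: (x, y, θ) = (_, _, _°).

(x, y, θ) = (3.5, 4.5, 330°)

The pose lattice has 28·16 = 448 candidates. Test each by forward raycasting.
  (4.5, 4.5, 60°): beam 1 = 3.6235 ≠ 1.5529 ✗
  (1.5, 6.5, 255°): beam 1 = 0.5774 ≠ 1.5529 ✗
  (2.5, 6.5, 240°): beam 1 = 0.5176 ≠ 1.5529 ✗
  …
  (3.5, 4.5, 330°): r_1=1.5529, r_2=4.0415, r_3=3.6235, r_4=2.8868, r_5=2.5882, r_6=2.8868, r_7=2.5882 — all match ✓
Unique over the lattice → pose = (3.5, 4.5, 330°).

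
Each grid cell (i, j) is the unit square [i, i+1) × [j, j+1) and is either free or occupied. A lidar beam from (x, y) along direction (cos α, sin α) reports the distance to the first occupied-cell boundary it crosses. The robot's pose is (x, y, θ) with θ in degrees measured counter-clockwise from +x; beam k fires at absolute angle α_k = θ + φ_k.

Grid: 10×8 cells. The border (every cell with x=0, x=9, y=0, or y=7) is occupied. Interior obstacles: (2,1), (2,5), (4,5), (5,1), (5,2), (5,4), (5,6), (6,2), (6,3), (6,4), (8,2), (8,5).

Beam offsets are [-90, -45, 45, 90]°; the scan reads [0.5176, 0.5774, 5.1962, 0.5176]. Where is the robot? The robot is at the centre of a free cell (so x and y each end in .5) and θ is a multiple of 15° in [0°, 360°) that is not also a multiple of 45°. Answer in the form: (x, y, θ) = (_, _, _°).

The pose lattice has 36·16 = 576 candidates. Test each by forward raycasting.
  (7.5, 4.5, 30°): beam 1 = 1.7321 ≠ 0.5176 ✗
  (2.5, 3.5, 75°): beam 1 = 2.5882 ≠ 0.5176 ✗
  (3.5, 5.5, 195°): beam 1 = 1.5529 ≠ 0.5176 ✗
  …
  (1.5, 5.5, 255°): r_1=0.5176, r_2=0.5774, r_3=5.1962, r_4=0.5176 — all match ✓
Unique over the lattice → pose = (1.5, 5.5, 255°).

(x, y, θ) = (1.5, 5.5, 255°)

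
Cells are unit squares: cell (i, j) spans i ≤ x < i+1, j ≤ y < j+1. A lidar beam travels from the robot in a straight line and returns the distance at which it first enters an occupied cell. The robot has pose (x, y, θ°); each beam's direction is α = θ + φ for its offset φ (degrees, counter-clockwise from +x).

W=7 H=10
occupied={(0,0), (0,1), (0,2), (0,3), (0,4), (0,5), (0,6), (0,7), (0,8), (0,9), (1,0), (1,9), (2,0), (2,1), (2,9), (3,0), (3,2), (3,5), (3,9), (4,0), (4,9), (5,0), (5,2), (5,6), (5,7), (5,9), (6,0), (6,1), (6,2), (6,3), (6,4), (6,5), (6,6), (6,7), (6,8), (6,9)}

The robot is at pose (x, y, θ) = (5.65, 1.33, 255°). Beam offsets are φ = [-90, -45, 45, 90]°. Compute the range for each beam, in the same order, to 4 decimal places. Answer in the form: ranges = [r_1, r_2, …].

beam 1: φ=-90°, α=165°
  dir = (cos 165°, sin 165°) = (-0.9659, 0.2588); from cell (5,1)
  next x-line at t=0.6729, next y-line at t=2.5887; Δt_x=1.0353, Δt_y=3.8637
    x: enter (4,1) at t=0.6729
    x: enter (3,1) at t=1.7082
    y: enter (3,2) at t=2.5887 ← occupied
  → r_1 = 2.5887
beam 2: φ=-45°, α=210°
  dir = (cos 210°, sin 210°) = (-0.8660, -0.5000); from cell (5,1)
  next x-line at t=0.7506, next y-line at t=0.6600; Δt_x=1.1547, Δt_y=2.0000
    y: enter (5,0) at t=0.6600 ← occupied
  → r_2 = 0.6600
beam 3: φ=45°, α=300°
  dir = (cos 300°, sin 300°) = (0.5000, -0.8660); from cell (5,1)
  next x-line at t=0.7000, next y-line at t=0.3811; Δt_x=2.0000, Δt_y=1.1547
    y: enter (5,0) at t=0.3811 ← occupied
  → r_3 = 0.3811
beam 4: φ=90°, α=345°
  dir = (cos 345°, sin 345°) = (0.9659, -0.2588); from cell (5,1)
  next x-line at t=0.3623, next y-line at t=1.2750; Δt_x=1.0353, Δt_y=3.8637
    x: enter (6,1) at t=0.3623 ← occupied
  → r_4 = 0.3623

ranges = [2.5887, 0.6600, 0.3811, 0.3623]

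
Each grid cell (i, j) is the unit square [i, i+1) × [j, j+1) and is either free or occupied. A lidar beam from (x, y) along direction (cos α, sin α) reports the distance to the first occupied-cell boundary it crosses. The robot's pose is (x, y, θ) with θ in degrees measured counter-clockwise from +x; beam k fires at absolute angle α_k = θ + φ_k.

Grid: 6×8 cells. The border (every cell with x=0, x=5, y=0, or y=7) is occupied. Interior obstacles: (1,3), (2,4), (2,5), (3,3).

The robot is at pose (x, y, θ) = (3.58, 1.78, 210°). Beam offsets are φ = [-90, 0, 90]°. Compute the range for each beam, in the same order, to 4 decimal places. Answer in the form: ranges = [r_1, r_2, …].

ranges = [2.5634, 1.5600, 0.9007]

beam 1: φ=-90°, α=120°
  d=(-0.5000,0.8660)  start (3,1)  tX=1.1600 tY=0.2540  stride 1/|dx|=2.0000 1/|dy|=1.1547
    cross y-line → (3,2), t=0.2540
    cross x-line → (2,2), t=1.1600
    cross y-line → (2,3), t=1.4087
    cross y-line → (2,4), t=2.5634 (wall)
  → r_1 = 2.5634
beam 2: φ=0°, α=210°
  d=(-0.8660,-0.5000)  start (3,1)  tX=0.6697 tY=1.5600  stride 1/|dx|=1.1547 1/|dy|=2.0000
    cross x-line → (2,1), t=0.6697
    cross y-line → (2,0), t=1.5600 (wall)
  → r_2 = 1.5600
beam 3: φ=90°, α=300°
  d=(0.5000,-0.8660)  start (3,1)  tX=0.8400 tY=0.9007  stride 1/|dx|=2.0000 1/|dy|=1.1547
    cross x-line → (4,1), t=0.8400
    cross y-line → (4,0), t=0.9007 (wall)
  → r_3 = 0.9007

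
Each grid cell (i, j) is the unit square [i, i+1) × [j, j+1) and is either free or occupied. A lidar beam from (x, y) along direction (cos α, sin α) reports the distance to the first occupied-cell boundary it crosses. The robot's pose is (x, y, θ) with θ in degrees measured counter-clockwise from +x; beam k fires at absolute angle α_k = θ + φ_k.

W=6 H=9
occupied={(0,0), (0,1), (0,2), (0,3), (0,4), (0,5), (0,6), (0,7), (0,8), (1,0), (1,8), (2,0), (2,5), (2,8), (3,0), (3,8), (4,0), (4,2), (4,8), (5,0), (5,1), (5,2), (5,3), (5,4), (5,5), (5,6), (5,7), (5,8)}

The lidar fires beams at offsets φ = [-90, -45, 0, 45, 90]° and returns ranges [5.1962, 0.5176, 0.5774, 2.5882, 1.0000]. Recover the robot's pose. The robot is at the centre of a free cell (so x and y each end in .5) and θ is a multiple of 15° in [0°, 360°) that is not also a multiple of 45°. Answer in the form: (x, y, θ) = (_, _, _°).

Enumerate (i+0.5, j+0.5, θ) over the 26 free cells and 16 admissible headings. For each, cast all 5 beams and compare to the given ranges.
  (2.5, 7.5, 345°): beam 1 = 1.5529 ≠ 5.1962 ✗
  (3.5, 2.5, 105°): beam 1 = 0.5176 ≠ 5.1962 ✗
  (3.5, 4.5, 120°): beam 1 = 1.7321 ≠ 5.1962 ✗
  (4.5, 3.5, 165°): beam 1 = 1.9319 ≠ 5.1962 ✗
  (2.5, 7.5, 210°): beam 1 = 0.5774 ≠ 5.1962 ✗
  …
  (1.5, 5.5, 30°): r_1=5.1962, r_2=0.5176, r_3=0.5774, r_4=2.5882, r_5=1.0000 — all match ✓
Unique over the lattice → pose = (1.5, 5.5, 30°).

(x, y, θ) = (1.5, 5.5, 30°)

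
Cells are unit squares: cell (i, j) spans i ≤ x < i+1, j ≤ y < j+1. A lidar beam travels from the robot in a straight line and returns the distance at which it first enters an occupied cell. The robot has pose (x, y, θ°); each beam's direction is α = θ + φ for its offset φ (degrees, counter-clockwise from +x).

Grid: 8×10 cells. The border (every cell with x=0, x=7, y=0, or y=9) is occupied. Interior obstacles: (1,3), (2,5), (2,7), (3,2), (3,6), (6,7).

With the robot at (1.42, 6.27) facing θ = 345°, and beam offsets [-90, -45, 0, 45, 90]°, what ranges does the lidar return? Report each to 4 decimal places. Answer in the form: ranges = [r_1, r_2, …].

ranges = [1.6228, 1.1600, 1.0432, 1.4600, 2.8263]

beam 1: φ=-90°, α=255°
  direction (-0.2588, -0.9659); cell (1,6); t to first gridline: x 1.6228, y 0.2795 (then +3.8637 / +1.0353)
    (1,5) via y @ 0.2795
    (1,4) via y @ 1.3148
    (0,4) via x @ 1.6228  # hit
  → r_1 = 1.6228
beam 2: φ=-45°, α=300°
  direction (0.5000, -0.8660); cell (1,6); t to first gridline: x 1.1600, y 0.3118 (then +2.0000 / +1.1547)
    (1,5) via y @ 0.3118
    (2,5) via x @ 1.1600  # hit
  → r_2 = 1.1600
beam 3: φ=0°, α=345°
  direction (0.9659, -0.2588); cell (1,6); t to first gridline: x 0.6005, y 1.0432 (then +1.0353 / +3.8637)
    (2,6) via x @ 0.6005
    (2,5) via y @ 1.0432  # hit
  → r_3 = 1.0432
beam 4: φ=45°, α=30°
  direction (0.8660, 0.5000); cell (1,6); t to first gridline: x 0.6697, y 1.4600 (then +1.1547 / +2.0000)
    (2,6) via x @ 0.6697
    (2,7) via y @ 1.4600  # hit
  → r_4 = 1.4600
beam 5: φ=90°, α=75°
  direction (0.2588, 0.9659); cell (1,6); t to first gridline: x 2.2409, y 0.7558 (then +3.8637 / +1.0353)
    (1,7) via y @ 0.7558
    (1,8) via y @ 1.7910
    (2,8) via x @ 2.2409
    (2,9) via y @ 2.8263  # hit
  → r_5 = 2.8263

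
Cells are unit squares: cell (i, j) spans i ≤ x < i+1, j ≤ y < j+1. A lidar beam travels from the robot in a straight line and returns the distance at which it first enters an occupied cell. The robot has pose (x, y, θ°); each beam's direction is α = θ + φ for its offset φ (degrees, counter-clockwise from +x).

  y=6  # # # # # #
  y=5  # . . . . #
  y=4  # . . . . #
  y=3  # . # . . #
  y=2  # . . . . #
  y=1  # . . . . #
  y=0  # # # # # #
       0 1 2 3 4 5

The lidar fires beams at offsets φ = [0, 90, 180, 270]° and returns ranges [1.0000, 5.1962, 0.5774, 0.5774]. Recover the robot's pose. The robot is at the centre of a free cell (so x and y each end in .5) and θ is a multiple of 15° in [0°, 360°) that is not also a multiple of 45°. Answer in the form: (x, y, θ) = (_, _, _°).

(x, y, θ) = (4.5, 5.5, 150°)

Enumerate (i+0.5, j+0.5, θ) over the 19 free cells and 16 admissible headings. For each, cast all 4 beams and compare to the given ranges.
  (4.5, 1.5, 120°): beam 1 = 5.1962 ≠ 1.0000 ✗
  (4.5, 1.5, 105°): beam 1 = 4.6587 ≠ 1.0000 ✗
  (3.5, 2.5, 15°): beam 1 = 1.5529 ≠ 1.0000 ✗
  (2.5, 1.5, 60°): beam 1 = 5.0000 ≠ 1.0000 ✗
  (2.5, 5.5, 105°): beam 1 = 0.5176 ≠ 1.0000 ✗
  …
  (4.5, 5.5, 150°): r_1=1.0000, r_2=5.1962, r_3=0.5774, r_4=0.5774 — all match ✓
Only this pose fits every beam.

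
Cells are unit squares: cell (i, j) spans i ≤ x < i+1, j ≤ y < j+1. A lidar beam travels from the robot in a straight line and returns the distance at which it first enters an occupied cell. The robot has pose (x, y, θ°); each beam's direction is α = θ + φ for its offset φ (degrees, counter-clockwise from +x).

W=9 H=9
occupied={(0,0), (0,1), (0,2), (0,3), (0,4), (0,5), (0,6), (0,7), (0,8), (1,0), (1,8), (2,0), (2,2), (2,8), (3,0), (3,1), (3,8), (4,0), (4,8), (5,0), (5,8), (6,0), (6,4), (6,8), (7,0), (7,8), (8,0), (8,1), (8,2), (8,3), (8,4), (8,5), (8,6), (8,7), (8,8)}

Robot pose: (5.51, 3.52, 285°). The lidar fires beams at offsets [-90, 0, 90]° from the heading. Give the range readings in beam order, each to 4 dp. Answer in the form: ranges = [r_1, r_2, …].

ranges = [2.5985, 2.6089, 2.5778]

beam 1: φ=-90°, α=195°
  dir = (cos 195°, sin 195°) = (-0.9659, -0.2588); from cell (5,3)
  next x-line at t=0.5280, next y-line at t=2.0091; Δt_x=1.0353, Δt_y=3.8637
    x: enter (4,3) at t=0.5280
    x: enter (3,3) at t=1.5633
    y: enter (3,2) at t=2.0091
    x: enter (2,2) at t=2.5985 ← occupied
  → r_1 = 2.5985
beam 2: φ=0°, α=285°
  dir = (cos 285°, sin 285°) = (0.2588, -0.9659); from cell (5,3)
  next x-line at t=1.8932, next y-line at t=0.5383; Δt_x=3.8637, Δt_y=1.0353
    y: enter (5,2) at t=0.5383
    y: enter (5,1) at t=1.5736
    x: enter (6,1) at t=1.8932
    y: enter (6,0) at t=2.6089 ← occupied
  → r_2 = 2.6089
beam 3: φ=90°, α=15°
  dir = (cos 15°, sin 15°) = (0.9659, 0.2588); from cell (5,3)
  next x-line at t=0.5073, next y-line at t=1.8546; Δt_x=1.0353, Δt_y=3.8637
    x: enter (6,3) at t=0.5073
    x: enter (7,3) at t=1.5426
    y: enter (7,4) at t=1.8546
    x: enter (8,4) at t=2.5778 ← occupied
  → r_3 = 2.5778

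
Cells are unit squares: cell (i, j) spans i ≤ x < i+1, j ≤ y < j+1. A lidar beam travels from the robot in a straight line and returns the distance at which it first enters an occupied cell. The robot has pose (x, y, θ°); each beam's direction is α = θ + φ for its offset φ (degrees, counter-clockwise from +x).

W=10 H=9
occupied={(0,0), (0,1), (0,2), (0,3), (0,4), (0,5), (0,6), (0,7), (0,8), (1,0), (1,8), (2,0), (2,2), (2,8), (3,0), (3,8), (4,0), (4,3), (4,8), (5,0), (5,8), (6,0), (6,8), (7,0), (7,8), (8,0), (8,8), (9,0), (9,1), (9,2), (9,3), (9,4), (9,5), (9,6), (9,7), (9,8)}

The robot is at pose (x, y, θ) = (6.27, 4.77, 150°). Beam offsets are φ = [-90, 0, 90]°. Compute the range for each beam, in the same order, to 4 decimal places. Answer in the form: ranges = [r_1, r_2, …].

ranges = [3.7297, 6.0853, 4.3532]

beam 1: φ=-90°, α=60°
  dir = (cos 60°, sin 60°) = (0.5000, 0.8660); from cell (6,4)
  next x-line at t=1.4600, next y-line at t=0.2656; Δt_x=2.0000, Δt_y=1.1547
    y: enter (6,5) at t=0.2656
    y: enter (6,6) at t=1.4203
    x: enter (7,6) at t=1.4600
    y: enter (7,7) at t=2.5750
    x: enter (8,7) at t=3.4600
    y: enter (8,8) at t=3.7297 ← occupied
  → r_1 = 3.7297
beam 2: φ=0°, α=150°
  dir = (cos 150°, sin 150°) = (-0.8660, 0.5000); from cell (6,4)
  next x-line at t=0.3118, next y-line at t=0.4600; Δt_x=1.1547, Δt_y=2.0000
    x: enter (5,4) at t=0.3118
    y: enter (5,5) at t=0.4600
    x: enter (4,5) at t=1.4665
    y: enter (4,6) at t=2.4600
    x: enter (3,6) at t=2.6212
    x: enter (2,6) at t=3.7759
    y: enter (2,7) at t=4.4600
    x: enter (1,7) at t=4.9306
    x: enter (0,7) at t=6.0853 ← occupied
  → r_2 = 6.0853
beam 3: φ=90°, α=240°
  dir = (cos 240°, sin 240°) = (-0.5000, -0.8660); from cell (6,4)
  next x-line at t=0.5400, next y-line at t=0.8891; Δt_x=2.0000, Δt_y=1.1547
    x: enter (5,4) at t=0.5400
    y: enter (5,3) at t=0.8891
    y: enter (5,2) at t=2.0438
    x: enter (4,2) at t=2.5400
    y: enter (4,1) at t=3.1985
    y: enter (4,0) at t=4.3532 ← occupied
  → r_3 = 4.3532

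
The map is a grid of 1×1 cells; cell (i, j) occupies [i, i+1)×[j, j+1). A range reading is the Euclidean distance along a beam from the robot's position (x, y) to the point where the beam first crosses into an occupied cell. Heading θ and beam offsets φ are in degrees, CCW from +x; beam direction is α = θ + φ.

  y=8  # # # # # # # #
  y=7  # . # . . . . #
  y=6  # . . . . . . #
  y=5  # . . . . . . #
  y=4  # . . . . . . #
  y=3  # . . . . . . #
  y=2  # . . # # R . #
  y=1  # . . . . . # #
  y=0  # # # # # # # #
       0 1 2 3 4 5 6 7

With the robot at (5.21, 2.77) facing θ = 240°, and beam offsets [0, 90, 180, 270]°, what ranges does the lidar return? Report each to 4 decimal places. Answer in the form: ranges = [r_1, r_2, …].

beam 1: φ=0°, α=240°
  d=(-0.5000,-0.8660)  start (5,2)  tX=0.4200 tY=0.8891  stride 1/|dx|=2.0000 1/|dy|=1.1547
    cross x-line → (4,2), t=0.4200 (wall)
  → r_1 = 0.4200
beam 2: φ=90°, α=330°
  d=(0.8660,-0.5000)  start (5,2)  tX=0.9122 tY=1.5400  stride 1/|dx|=1.1547 1/|dy|=2.0000
    cross x-line → (6,2), t=0.9122
    cross y-line → (6,1), t=1.5400 (wall)
  → r_2 = 1.5400
beam 3: φ=180°, α=60°
  d=(0.5000,0.8660)  start (5,2)  tX=1.5800 tY=0.2656  stride 1/|dx|=2.0000 1/|dy|=1.1547
    cross y-line → (5,3), t=0.2656
    cross y-line → (5,4), t=1.4203
    cross x-line → (6,4), t=1.5800
    cross y-line → (6,5), t=2.5750
    cross x-line → (7,5), t=3.5800 (wall)
  → r_3 = 3.5800
beam 4: φ=270°, α=150°
  d=(-0.8660,0.5000)  start (5,2)  tX=0.2425 tY=0.4600  stride 1/|dx|=1.1547 1/|dy|=2.0000
    cross x-line → (4,2), t=0.2425 (wall)
  → r_4 = 0.2425

ranges = [0.4200, 1.5400, 3.5800, 0.2425]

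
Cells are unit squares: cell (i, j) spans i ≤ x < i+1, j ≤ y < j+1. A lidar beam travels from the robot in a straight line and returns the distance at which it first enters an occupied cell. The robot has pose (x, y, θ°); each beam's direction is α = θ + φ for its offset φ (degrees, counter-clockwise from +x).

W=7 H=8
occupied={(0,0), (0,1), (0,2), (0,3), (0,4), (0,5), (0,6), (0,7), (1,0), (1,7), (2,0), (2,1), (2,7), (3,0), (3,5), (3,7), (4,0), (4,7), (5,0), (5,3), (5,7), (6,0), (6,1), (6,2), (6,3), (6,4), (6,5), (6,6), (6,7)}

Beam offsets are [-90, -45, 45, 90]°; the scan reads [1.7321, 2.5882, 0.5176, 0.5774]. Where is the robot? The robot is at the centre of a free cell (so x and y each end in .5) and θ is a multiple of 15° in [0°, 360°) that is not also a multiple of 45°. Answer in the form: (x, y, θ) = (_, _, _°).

Candidates: 27 free-cell centres × 16 headings = 432 poses. Raycast each; keep the one whose scan matches to 4 dp.
  (4.5, 3.5, 15°): beam 1 = 2.5882 ≠ 1.7321 ✗
  (2.5, 3.5, 195°): beam 1 = 3.6235 ≠ 1.7321 ✗
  (5.5, 2.5, 345°): beam 1 = 1.5529 ≠ 1.7321 ✗
  (1.5, 2.5, 150°): beam 1 = 3.0000 ≠ 1.7321 ✗
  (5.5, 1.5, 105°): beam 1 = 0.5176 ≠ 1.7321 ✗
  …
  (1.5, 4.5, 120°): r_1=1.7321, r_2=2.5882, r_3=0.5176, r_4=0.5774 — all match ✓
Only this pose fits every beam.

(x, y, θ) = (1.5, 4.5, 120°)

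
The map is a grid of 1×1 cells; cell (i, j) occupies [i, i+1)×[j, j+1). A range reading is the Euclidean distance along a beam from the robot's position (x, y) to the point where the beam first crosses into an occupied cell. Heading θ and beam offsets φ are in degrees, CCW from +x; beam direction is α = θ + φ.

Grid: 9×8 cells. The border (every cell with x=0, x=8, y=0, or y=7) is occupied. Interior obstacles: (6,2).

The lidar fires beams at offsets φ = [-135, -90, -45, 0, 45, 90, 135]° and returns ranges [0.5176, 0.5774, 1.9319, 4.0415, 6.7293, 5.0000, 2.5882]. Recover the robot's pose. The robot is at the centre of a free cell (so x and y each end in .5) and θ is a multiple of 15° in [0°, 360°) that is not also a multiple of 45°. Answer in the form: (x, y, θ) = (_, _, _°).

Enumerate (i+0.5, j+0.5, θ) over the 41 free cells and 16 admissible headings. For each, cast all 7 beams and compare to the given ranges.
  (5.5, 5.5, 195°): beam 1 = 1.7321 ≠ 0.5176 ✗
  (6.5, 6.5, 345°): beam 1 = 6.3509 ≠ 0.5176 ✗
  (7.5, 2.5, 240°): beam 1 = 4.6587 ≠ 0.5176 ✗
  (3.5, 2.5, 300°): beam 1 = 2.5882 ≠ 0.5176 ✗
  …
  (1.5, 4.5, 300°): r_1=0.5176, r_2=0.5774, r_3=1.9319, r_4=4.0415, r_5=6.7293, r_6=5.0000, r_7=2.5882 — all match ✓
Only this pose fits every beam.

(x, y, θ) = (1.5, 4.5, 300°)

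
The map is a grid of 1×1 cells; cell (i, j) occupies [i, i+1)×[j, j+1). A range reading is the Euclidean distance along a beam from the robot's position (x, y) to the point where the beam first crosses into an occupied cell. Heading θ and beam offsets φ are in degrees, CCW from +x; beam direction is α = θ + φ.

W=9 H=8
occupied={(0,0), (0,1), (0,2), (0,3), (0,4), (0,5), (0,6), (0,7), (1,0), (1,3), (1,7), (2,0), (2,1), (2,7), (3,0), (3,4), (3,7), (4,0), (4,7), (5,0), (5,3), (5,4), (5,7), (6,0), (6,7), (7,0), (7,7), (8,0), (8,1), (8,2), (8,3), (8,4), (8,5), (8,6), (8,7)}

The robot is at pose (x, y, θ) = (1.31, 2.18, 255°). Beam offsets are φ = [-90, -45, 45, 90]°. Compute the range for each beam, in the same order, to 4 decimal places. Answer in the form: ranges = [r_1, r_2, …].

ranges = [0.3209, 0.3580, 1.3625, 0.7143]

beam 1: φ=-90°, α=165°
  dir = (cos 165°, sin 165°) = (-0.9659, 0.2588); from cell (1,2)
  next x-line at t=0.3209, next y-line at t=3.1682; Δt_x=1.0353, Δt_y=3.8637
    x: enter (0,2) at t=0.3209 ← occupied
  → r_1 = 0.3209
beam 2: φ=-45°, α=210°
  dir = (cos 210°, sin 210°) = (-0.8660, -0.5000); from cell (1,2)
  next x-line at t=0.3580, next y-line at t=0.3600; Δt_x=1.1547, Δt_y=2.0000
    x: enter (0,2) at t=0.3580 ← occupied
  → r_2 = 0.3580
beam 3: φ=45°, α=300°
  dir = (cos 300°, sin 300°) = (0.5000, -0.8660); from cell (1,2)
  next x-line at t=1.3800, next y-line at t=0.2078; Δt_x=2.0000, Δt_y=1.1547
    y: enter (1,1) at t=0.2078
    y: enter (1,0) at t=1.3625 ← occupied
  → r_3 = 1.3625
beam 4: φ=90°, α=345°
  dir = (cos 345°, sin 345°) = (0.9659, -0.2588); from cell (1,2)
  next x-line at t=0.7143, next y-line at t=0.6955; Δt_x=1.0353, Δt_y=3.8637
    y: enter (1,1) at t=0.6955
    x: enter (2,1) at t=0.7143 ← occupied
  → r_4 = 0.7143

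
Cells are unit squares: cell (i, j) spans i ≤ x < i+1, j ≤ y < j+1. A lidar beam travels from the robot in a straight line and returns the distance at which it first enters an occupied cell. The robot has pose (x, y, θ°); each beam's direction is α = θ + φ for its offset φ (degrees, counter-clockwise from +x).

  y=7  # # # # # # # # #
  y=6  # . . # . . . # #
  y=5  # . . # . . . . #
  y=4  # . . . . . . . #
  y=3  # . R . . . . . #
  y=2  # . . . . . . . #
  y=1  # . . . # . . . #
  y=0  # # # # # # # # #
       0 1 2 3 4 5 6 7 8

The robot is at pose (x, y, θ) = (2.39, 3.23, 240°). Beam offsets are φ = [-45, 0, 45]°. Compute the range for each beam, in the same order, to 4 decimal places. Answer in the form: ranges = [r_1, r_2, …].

ranges = [1.4390, 2.5750, 2.3087]

beam 1: φ=-45°, α=195°
  dir = (cos 195°, sin 195°) = (-0.9659, -0.2588); from cell (2,3)
  next x-line at t=0.4038, next y-line at t=0.8887; Δt_x=1.0353, Δt_y=3.8637
    x: enter (1,3) at t=0.4038
    y: enter (1,2) at t=0.8887
    x: enter (0,2) at t=1.4390 ← occupied
  → r_1 = 1.4390
beam 2: φ=0°, α=240°
  dir = (cos 240°, sin 240°) = (-0.5000, -0.8660); from cell (2,3)
  next x-line at t=0.7800, next y-line at t=0.2656; Δt_x=2.0000, Δt_y=1.1547
    y: enter (2,2) at t=0.2656
    x: enter (1,2) at t=0.7800
    y: enter (1,1) at t=1.4203
    y: enter (1,0) at t=2.5750 ← occupied
  → r_2 = 2.5750
beam 3: φ=45°, α=285°
  dir = (cos 285°, sin 285°) = (0.2588, -0.9659); from cell (2,3)
  next x-line at t=2.3569, next y-line at t=0.2381; Δt_x=3.8637, Δt_y=1.0353
    y: enter (2,2) at t=0.2381
    y: enter (2,1) at t=1.2734
    y: enter (2,0) at t=2.3087 ← occupied
  → r_3 = 2.3087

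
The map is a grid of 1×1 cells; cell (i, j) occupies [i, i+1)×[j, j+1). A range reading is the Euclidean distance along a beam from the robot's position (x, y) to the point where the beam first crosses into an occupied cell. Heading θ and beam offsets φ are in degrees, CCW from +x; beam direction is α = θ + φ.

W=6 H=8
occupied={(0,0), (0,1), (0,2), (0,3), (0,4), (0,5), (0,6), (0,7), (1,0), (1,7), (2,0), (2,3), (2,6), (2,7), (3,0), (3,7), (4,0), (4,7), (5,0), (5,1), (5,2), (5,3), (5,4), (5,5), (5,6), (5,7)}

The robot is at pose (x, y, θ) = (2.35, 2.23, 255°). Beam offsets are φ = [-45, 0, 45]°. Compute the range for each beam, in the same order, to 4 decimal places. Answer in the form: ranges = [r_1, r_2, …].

beam 1: φ=-45°, α=210°
  dir = (cos 210°, sin 210°) = (-0.8660, -0.5000); from cell (2,2)
  next x-line at t=0.4041, next y-line at t=0.4600; Δt_x=1.1547, Δt_y=2.0000
    x: enter (1,2) at t=0.4041
    y: enter (1,1) at t=0.4600
    x: enter (0,1) at t=1.5588 ← occupied
  → r_1 = 1.5588
beam 2: φ=0°, α=255°
  dir = (cos 255°, sin 255°) = (-0.2588, -0.9659); from cell (2,2)
  next x-line at t=1.3523, next y-line at t=0.2381; Δt_x=3.8637, Δt_y=1.0353
    y: enter (2,1) at t=0.2381
    y: enter (2,0) at t=1.2734 ← occupied
  → r_2 = 1.2734
beam 3: φ=45°, α=300°
  dir = (cos 300°, sin 300°) = (0.5000, -0.8660); from cell (2,2)
  next x-line at t=1.3000, next y-line at t=0.2656; Δt_x=2.0000, Δt_y=1.1547
    y: enter (2,1) at t=0.2656
    x: enter (3,1) at t=1.3000
    y: enter (3,0) at t=1.4203 ← occupied
  → r_3 = 1.4203

ranges = [1.5588, 1.2734, 1.4203]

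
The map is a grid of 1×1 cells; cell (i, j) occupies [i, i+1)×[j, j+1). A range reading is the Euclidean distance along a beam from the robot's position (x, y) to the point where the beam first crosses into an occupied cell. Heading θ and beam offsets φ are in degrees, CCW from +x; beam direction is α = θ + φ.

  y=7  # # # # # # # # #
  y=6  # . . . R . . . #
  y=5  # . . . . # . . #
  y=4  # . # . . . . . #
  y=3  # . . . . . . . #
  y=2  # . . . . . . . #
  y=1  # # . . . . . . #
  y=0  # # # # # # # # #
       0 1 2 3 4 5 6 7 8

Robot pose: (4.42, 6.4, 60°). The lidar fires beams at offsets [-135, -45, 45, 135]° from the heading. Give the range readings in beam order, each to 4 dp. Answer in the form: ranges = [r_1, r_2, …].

beam 1: φ=-135°, α=285°
  d=(0.2588,-0.9659)  start (4,6)  tX=2.2409 tY=0.4141  stride 1/|dx|=3.8637 1/|dy|=1.0353
    cross y-line → (4,5), t=0.4141
    cross y-line → (4,4), t=1.4494
    cross x-line → (5,4), t=2.2409
    cross y-line → (5,3), t=2.4847
    cross y-line → (5,2), t=3.5199
    cross y-line → (5,1), t=4.5552
    cross y-line → (5,0), t=5.5905 (wall)
  → r_1 = 5.5905
beam 2: φ=-45°, α=15°
  d=(0.9659,0.2588)  start (4,6)  tX=0.6005 tY=2.3182  stride 1/|dx|=1.0353 1/|dy|=3.8637
    cross x-line → (5,6), t=0.6005
    cross x-line → (6,6), t=1.6357
    cross y-line → (6,7), t=2.3182 (wall)
  → r_2 = 2.3182
beam 3: φ=45°, α=105°
  d=(-0.2588,0.9659)  start (4,6)  tX=1.6228 tY=0.6212  stride 1/|dx|=3.8637 1/|dy|=1.0353
    cross y-line → (4,7), t=0.6212 (wall)
  → r_3 = 0.6212
beam 4: φ=135°, α=195°
  d=(-0.9659,-0.2588)  start (4,6)  tX=0.4348 tY=1.5455  stride 1/|dx|=1.0353 1/|dy|=3.8637
    cross x-line → (3,6), t=0.4348
    cross x-line → (2,6), t=1.4701
    cross y-line → (2,5), t=1.5455
    cross x-line → (1,5), t=2.5054
    cross x-line → (0,5), t=3.5406 (wall)
  → r_4 = 3.5406

ranges = [5.5905, 2.3182, 0.6212, 3.5406]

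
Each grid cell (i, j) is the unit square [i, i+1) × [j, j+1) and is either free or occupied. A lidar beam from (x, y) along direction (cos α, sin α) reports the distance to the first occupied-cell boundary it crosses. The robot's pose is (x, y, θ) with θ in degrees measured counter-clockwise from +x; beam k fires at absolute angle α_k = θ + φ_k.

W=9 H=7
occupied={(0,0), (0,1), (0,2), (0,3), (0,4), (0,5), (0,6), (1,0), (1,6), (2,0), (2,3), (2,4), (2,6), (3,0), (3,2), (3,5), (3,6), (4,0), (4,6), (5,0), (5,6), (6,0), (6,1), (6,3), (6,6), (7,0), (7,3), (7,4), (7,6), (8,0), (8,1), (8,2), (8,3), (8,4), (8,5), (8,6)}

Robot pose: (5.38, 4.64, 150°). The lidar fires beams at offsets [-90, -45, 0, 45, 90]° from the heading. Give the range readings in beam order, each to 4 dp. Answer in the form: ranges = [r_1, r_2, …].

ranges = [1.5704, 1.4080, 1.5935, 2.4640, 2.7600]

beam 1: φ=-90°, α=60°
  direction (0.5000, 0.8660); cell (5,4); t to first gridline: x 1.2400, y 0.4157 (then +2.0000 / +1.1547)
    (5,5) via y @ 0.4157
    (6,5) via x @ 1.2400
    (6,6) via y @ 1.5704  # hit
  → r_1 = 1.5704
beam 2: φ=-45°, α=105°
  direction (-0.2588, 0.9659); cell (5,4); t to first gridline: x 1.4682, y 0.3727 (then +3.8637 / +1.0353)
    (5,5) via y @ 0.3727
    (5,6) via y @ 1.4080  # hit
  → r_2 = 1.4080
beam 3: φ=0°, α=150°
  direction (-0.8660, 0.5000); cell (5,4); t to first gridline: x 0.4388, y 0.7200 (then +1.1547 / +2.0000)
    (4,4) via x @ 0.4388
    (4,5) via y @ 0.7200
    (3,5) via x @ 1.5935  # hit
  → r_3 = 1.5935
beam 4: φ=45°, α=195°
  direction (-0.9659, -0.2588); cell (5,4); t to first gridline: x 0.3934, y 2.4728 (then +1.0353 / +3.8637)
    (4,4) via x @ 0.3934
    (3,4) via x @ 1.4287
    (2,4) via x @ 2.4640  # hit
  → r_4 = 2.4640
beam 5: φ=90°, α=240°
  direction (-0.5000, -0.8660); cell (5,4); t to first gridline: x 0.7600, y 0.7390 (then +2.0000 / +1.1547)
    (5,3) via y @ 0.7390
    (4,3) via x @ 0.7600
    (4,2) via y @ 1.8937
    (3,2) via x @ 2.7600  # hit
  → r_5 = 2.7600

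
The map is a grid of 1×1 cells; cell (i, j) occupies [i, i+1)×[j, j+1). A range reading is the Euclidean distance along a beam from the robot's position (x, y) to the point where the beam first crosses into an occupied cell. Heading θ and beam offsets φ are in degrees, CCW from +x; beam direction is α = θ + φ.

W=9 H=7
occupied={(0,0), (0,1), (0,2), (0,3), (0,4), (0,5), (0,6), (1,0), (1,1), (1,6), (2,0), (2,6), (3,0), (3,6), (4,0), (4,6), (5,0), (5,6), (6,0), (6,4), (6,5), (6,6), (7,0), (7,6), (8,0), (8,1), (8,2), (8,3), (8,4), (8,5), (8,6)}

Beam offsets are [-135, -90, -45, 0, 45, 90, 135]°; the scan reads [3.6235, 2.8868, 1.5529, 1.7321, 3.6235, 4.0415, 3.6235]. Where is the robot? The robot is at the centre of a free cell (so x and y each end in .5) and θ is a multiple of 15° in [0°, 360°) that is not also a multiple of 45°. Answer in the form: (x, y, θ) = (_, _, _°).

Enumerate (i+0.5, j+0.5, θ) over the 32 free cells and 16 admissible headings. For each, cast all 7 beams and compare to the given ranges.
  (4.5, 5.5, 120°): beam 1 = 1.5529 ≠ 3.6235 ✗
  (3.5, 2.5, 300°): beam 1 = 2.5882 ≠ 3.6235 ✗
  (1.5, 3.5, 300°): beam 1 = 0.5176 ≠ 3.6235 ✗
  …
  (4.5, 2.5, 300°): r_1=3.6235, r_2=2.8868, r_3=1.5529, r_4=1.7321, r_5=3.6235, r_6=4.0415, r_7=3.6235 — all match ✓
Only this pose fits every beam.

(x, y, θ) = (4.5, 2.5, 300°)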